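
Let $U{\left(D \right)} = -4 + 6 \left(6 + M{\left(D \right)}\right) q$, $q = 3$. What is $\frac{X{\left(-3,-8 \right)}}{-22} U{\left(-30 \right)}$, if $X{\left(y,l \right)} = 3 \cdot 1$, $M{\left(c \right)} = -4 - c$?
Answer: $-78$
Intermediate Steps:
$X{\left(y,l \right)} = 3$
$U{\left(D \right)} = 32 - 18 D$ ($U{\left(D \right)} = -4 + 6 \left(6 - \left(4 + D\right)\right) 3 = -4 + 6 \left(2 - D\right) 3 = -4 + \left(12 - 6 D\right) 3 = -4 - \left(-36 + 18 D\right) = 32 - 18 D$)
$\frac{X{\left(-3,-8 \right)}}{-22} U{\left(-30 \right)} = \frac{3}{-22} \left(32 - -540\right) = 3 \left(- \frac{1}{22}\right) \left(32 + 540\right) = \left(- \frac{3}{22}\right) 572 = -78$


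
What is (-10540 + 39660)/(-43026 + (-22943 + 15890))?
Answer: -29120/50079 ≈ -0.58148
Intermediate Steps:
(-10540 + 39660)/(-43026 + (-22943 + 15890)) = 29120/(-43026 - 7053) = 29120/(-50079) = 29120*(-1/50079) = -29120/50079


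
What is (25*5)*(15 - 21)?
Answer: -750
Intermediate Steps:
(25*5)*(15 - 21) = 125*(-6) = -750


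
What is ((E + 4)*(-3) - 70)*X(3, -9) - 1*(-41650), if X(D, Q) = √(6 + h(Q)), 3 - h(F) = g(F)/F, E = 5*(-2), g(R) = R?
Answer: 41650 - 104*√2 ≈ 41503.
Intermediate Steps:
E = -10
h(F) = 2 (h(F) = 3 - F/F = 3 - 1*1 = 3 - 1 = 2)
X(D, Q) = 2*√2 (X(D, Q) = √(6 + 2) = √8 = 2*√2)
((E + 4)*(-3) - 70)*X(3, -9) - 1*(-41650) = ((-10 + 4)*(-3) - 70)*(2*√2) - 1*(-41650) = (-6*(-3) - 70)*(2*√2) + 41650 = (18 - 70)*(2*√2) + 41650 = -104*√2 + 41650 = 41650 - 104*√2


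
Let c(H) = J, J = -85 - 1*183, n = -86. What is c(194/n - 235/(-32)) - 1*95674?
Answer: -95942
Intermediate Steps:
J = -268 (J = -85 - 183 = -268)
c(H) = -268
c(194/n - 235/(-32)) - 1*95674 = -268 - 1*95674 = -268 - 95674 = -95942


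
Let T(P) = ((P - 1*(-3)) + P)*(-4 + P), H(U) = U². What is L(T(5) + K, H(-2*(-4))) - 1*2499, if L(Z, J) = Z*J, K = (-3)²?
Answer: -1091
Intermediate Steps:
T(P) = (-4 + P)*(3 + 2*P) (T(P) = ((P + 3) + P)*(-4 + P) = ((3 + P) + P)*(-4 + P) = (3 + 2*P)*(-4 + P) = (-4 + P)*(3 + 2*P))
K = 9
L(Z, J) = J*Z
L(T(5) + K, H(-2*(-4))) - 1*2499 = (-2*(-4))²*((-12 - 5*5 + 2*5²) + 9) - 1*2499 = 8²*((-12 - 25 + 2*25) + 9) - 2499 = 64*((-12 - 25 + 50) + 9) - 2499 = 64*(13 + 9) - 2499 = 64*22 - 2499 = 1408 - 2499 = -1091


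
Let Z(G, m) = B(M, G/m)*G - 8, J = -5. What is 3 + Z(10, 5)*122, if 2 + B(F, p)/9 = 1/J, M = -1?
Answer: -25129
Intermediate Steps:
B(F, p) = -99/5 (B(F, p) = -18 + 9/(-5) = -18 + 9*(-⅕) = -18 - 9/5 = -99/5)
Z(G, m) = -8 - 99*G/5 (Z(G, m) = -99*G/5 - 8 = -8 - 99*G/5)
3 + Z(10, 5)*122 = 3 + (-8 - 99/5*10)*122 = 3 + (-8 - 198)*122 = 3 - 206*122 = 3 - 25132 = -25129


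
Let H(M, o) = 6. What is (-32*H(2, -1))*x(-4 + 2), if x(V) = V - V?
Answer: 0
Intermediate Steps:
x(V) = 0
(-32*H(2, -1))*x(-4 + 2) = -32*6*0 = -192*0 = 0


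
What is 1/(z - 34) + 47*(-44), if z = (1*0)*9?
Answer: -70313/34 ≈ -2068.0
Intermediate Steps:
z = 0 (z = 0*9 = 0)
1/(z - 34) + 47*(-44) = 1/(0 - 34) + 47*(-44) = 1/(-34) - 2068 = -1/34 - 2068 = -70313/34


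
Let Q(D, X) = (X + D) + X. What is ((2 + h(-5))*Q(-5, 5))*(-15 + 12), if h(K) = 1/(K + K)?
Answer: -57/2 ≈ -28.500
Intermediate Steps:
h(K) = 1/(2*K)
Q(D, X) = D + 2*X (Q(D, X) = (D + X) + X = D + 2*X)
((2 + h(-5))*Q(-5, 5))*(-15 + 12) = ((2 + (½)/(-5))*(-5 + 2*5))*(-15 + 12) = ((2 + (½)*(-⅕))*(-5 + 10))*(-3) = ((2 - ⅒)*5)*(-3) = ((19/10)*5)*(-3) = (19/2)*(-3) = -57/2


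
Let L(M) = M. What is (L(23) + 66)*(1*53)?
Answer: 4717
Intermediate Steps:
(L(23) + 66)*(1*53) = (23 + 66)*(1*53) = 89*53 = 4717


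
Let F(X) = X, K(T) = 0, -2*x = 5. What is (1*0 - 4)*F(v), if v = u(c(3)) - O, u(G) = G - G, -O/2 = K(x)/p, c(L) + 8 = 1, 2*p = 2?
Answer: 0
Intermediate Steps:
p = 1 (p = (½)*2 = 1)
x = -5/2 (x = -½*5 = -5/2 ≈ -2.5000)
c(L) = -7 (c(L) = -8 + 1 = -7)
O = 0 (O = -0/1 = -0 = -2*0 = 0)
u(G) = 0
v = 0 (v = 0 - 1*0 = 0 + 0 = 0)
(1*0 - 4)*F(v) = (1*0 - 4)*0 = (0 - 4)*0 = -4*0 = 0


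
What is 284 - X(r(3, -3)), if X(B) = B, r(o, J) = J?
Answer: 287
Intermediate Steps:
284 - X(r(3, -3)) = 284 - 1*(-3) = 284 + 3 = 287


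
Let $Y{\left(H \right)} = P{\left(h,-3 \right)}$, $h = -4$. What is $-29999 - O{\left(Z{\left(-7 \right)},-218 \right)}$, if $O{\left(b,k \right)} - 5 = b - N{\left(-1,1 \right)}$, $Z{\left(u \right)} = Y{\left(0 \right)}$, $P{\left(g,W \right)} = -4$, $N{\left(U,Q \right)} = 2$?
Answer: $-29998$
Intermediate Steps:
$Y{\left(H \right)} = -4$
$Z{\left(u \right)} = -4$
$O{\left(b,k \right)} = 3 + b$ ($O{\left(b,k \right)} = 5 + \left(b - 2\right) = 5 + \left(-2 + b\right) = 3 + b$)
$-29999 - O{\left(Z{\left(-7 \right)},-218 \right)} = -29999 - \left(3 - 4\right) = -29999 - -1 = -29999 + 1 = -29998$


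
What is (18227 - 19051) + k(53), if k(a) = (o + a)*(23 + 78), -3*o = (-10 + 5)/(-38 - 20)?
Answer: 787541/174 ≈ 4526.1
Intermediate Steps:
o = -5/174 (o = -(-10 + 5)/(3*(-38 - 20)) = -(-5)/(3*(-58)) = -(-5)*(-1)/(3*58) = -⅓*5/58 = -5/174 ≈ -0.028736)
k(a) = -505/174 + 101*a (k(a) = (-5/174 + a)*(23 + 78) = (-5/174 + a)*101 = -505/174 + 101*a)
(18227 - 19051) + k(53) = (18227 - 19051) + (-505/174 + 101*53) = -824 + (-505/174 + 5353) = -824 + 930917/174 = 787541/174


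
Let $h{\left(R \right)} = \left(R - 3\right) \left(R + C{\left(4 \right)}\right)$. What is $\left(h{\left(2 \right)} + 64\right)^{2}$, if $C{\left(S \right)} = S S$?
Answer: $2116$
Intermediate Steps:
$C{\left(S \right)} = S^{2}$
$h{\left(R \right)} = \left(-3 + R\right) \left(16 + R\right)$ ($h{\left(R \right)} = \left(R - 3\right) \left(R + 4^{2}\right) = \left(-3 + R\right) \left(R + 16\right) = \left(-3 + R\right) \left(16 + R\right)$)
$\left(h{\left(2 \right)} + 64\right)^{2} = \left(\left(-48 + 2^{2} + 13 \cdot 2\right) + 64\right)^{2} = \left(\left(-48 + 4 + 26\right) + 64\right)^{2} = \left(-18 + 64\right)^{2} = 46^{2} = 2116$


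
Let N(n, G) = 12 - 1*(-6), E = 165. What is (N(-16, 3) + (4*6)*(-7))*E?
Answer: -24750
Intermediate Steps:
N(n, G) = 18 (N(n, G) = 12 + 6 = 18)
(N(-16, 3) + (4*6)*(-7))*E = (18 + (4*6)*(-7))*165 = (18 + 24*(-7))*165 = (18 - 168)*165 = -150*165 = -24750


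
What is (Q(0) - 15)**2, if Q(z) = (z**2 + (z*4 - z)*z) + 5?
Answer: 100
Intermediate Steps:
Q(z) = 5 + 4*z**2 (Q(z) = (z**2 + (4*z - z)*z) + 5 = (z**2 + (3*z)*z) + 5 = (z**2 + 3*z**2) + 5 = 4*z**2 + 5 = 5 + 4*z**2)
(Q(0) - 15)**2 = ((5 + 4*0**2) - 15)**2 = ((5 + 4*0) - 15)**2 = ((5 + 0) - 15)**2 = (5 - 15)**2 = (-10)**2 = 100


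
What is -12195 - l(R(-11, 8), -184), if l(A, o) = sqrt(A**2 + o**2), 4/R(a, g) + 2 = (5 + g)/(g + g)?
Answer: -12195 - 8*sqrt(191033)/19 ≈ -12379.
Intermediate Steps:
R(a, g) = 4/(-2 + (5 + g)/(2*g)) (R(a, g) = 4/(-2 + (5 + g)/(g + g)) = 4/(-2 + (5 + g)/((2*g))) = 4/(-2 + (5 + g)*(1/(2*g))) = 4/(-2 + (5 + g)/(2*g)))
-12195 - l(R(-11, 8), -184) = -12195 - sqrt((-8*8/(-5 + 3*8))**2 + (-184)**2) = -12195 - sqrt((-8*8/(-5 + 24))**2 + 33856) = -12195 - sqrt((-8*8/19)**2 + 33856) = -12195 - sqrt((-8*8*1/19)**2 + 33856) = -12195 - sqrt((-64/19)**2 + 33856) = -12195 - sqrt(4096/361 + 33856) = -12195 - sqrt(12226112/361) = -12195 - 8*sqrt(191033)/19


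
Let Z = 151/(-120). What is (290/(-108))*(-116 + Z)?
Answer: 408059/1296 ≈ 314.86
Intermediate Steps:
Z = -151/120 (Z = 151*(-1/120) = -151/120 ≈ -1.2583)
(290/(-108))*(-116 + Z) = (290/(-108))*(-116 - 151/120) = (290*(-1/108))*(-14071/120) = -145/54*(-14071/120) = 408059/1296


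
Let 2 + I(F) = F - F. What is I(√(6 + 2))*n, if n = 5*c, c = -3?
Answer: 30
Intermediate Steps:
I(F) = -2 (I(F) = -2 + (F - F) = -2 + 0 = -2)
n = -15 (n = 5*(-3) = -15)
I(√(6 + 2))*n = -2*(-15) = 30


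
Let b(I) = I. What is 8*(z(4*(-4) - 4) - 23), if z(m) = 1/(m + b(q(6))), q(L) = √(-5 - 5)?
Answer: -7560/41 - 4*I*√10/205 ≈ -184.39 - 0.061703*I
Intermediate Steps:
q(L) = I*√10 (q(L) = √(-10) = I*√10)
z(m) = 1/(m + I*√10)
8*(z(4*(-4) - 4) - 23) = 8*(1/((4*(-4) - 4) + I*√10) - 23) = 8*(1/((-16 - 4) + I*√10) - 23) = 8*(1/(-20 + I*√10) - 23) = 8*(-23 + 1/(-20 + I*√10)) = -184 + 8/(-20 + I*√10)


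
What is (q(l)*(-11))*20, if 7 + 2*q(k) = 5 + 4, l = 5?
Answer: -220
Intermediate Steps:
q(k) = 1 (q(k) = -7/2 + (5 + 4)/2 = -7/2 + (½)*9 = -7/2 + 9/2 = 1)
(q(l)*(-11))*20 = (1*(-11))*20 = -11*20 = -220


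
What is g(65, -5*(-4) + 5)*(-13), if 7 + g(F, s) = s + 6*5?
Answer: -624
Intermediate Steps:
g(F, s) = 23 + s (g(F, s) = -7 + (s + 6*5) = -7 + (s + 30) = -7 + (30 + s) = 23 + s)
g(65, -5*(-4) + 5)*(-13) = (23 + (-5*(-4) + 5))*(-13) = (23 + (20 + 5))*(-13) = (23 + 25)*(-13) = 48*(-13) = -624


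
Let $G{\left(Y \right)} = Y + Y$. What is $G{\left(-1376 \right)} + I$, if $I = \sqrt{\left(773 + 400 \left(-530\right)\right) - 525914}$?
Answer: $-2752 + i \sqrt{737141} \approx -2752.0 + 858.57 i$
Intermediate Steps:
$G{\left(Y \right)} = 2 Y$
$I = i \sqrt{737141}$ ($I = \sqrt{\left(773 - 212000\right) - 525914} = \sqrt{-211227 - 525914} = \sqrt{-737141} = i \sqrt{737141} \approx 858.57 i$)
$G{\left(-1376 \right)} + I = 2 \left(-1376\right) + i \sqrt{737141} = -2752 + i \sqrt{737141}$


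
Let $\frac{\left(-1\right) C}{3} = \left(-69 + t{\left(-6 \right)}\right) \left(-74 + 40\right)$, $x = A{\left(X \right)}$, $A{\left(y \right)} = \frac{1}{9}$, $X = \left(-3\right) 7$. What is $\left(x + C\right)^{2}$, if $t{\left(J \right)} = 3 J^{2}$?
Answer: $\frac{1281854809}{81} \approx 1.5825 \cdot 10^{7}$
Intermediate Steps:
$X = -21$
$A{\left(y \right)} = \frac{1}{9}$
$x = \frac{1}{9} \approx 0.11111$
$C = 3978$ ($C = - 3 \left(-69 + 3 \left(-6\right)^{2}\right) \left(-74 + 40\right) = - 3 \left(-69 + 3 \cdot 36\right) \left(-34\right) = - 3 \left(-69 + 108\right) \left(-34\right) = - 3 \cdot 39 \left(-34\right) = \left(-3\right) \left(-1326\right) = 3978$)
$\left(x + C\right)^{2} = \left(\frac{1}{9} + 3978\right)^{2} = \left(\frac{35803}{9}\right)^{2} = \frac{1281854809}{81}$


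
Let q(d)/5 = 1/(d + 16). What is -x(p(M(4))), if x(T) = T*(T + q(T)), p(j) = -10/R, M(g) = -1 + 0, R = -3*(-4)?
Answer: -1375/3276 ≈ -0.41972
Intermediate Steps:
R = 12
q(d) = 5/(16 + d) (q(d) = 5/(d + 16) = 5/(16 + d))
M(g) = -1
p(j) = -⅚ (p(j) = -10/12 = -10*1/12 = -⅚)
x(T) = T*(T + 5/(16 + T))
-x(p(M(4))) = -(-5)*(5 - 5*(16 - ⅚)/6)/(6*(16 - ⅚)) = -(-5)*(5 - ⅚*91/6)/(6*91/6) = -(-5)*6*(5 - 455/36)/(6*91) = -(-5)*6*(-275)/(6*91*36) = -1*1375/3276 = -1375/3276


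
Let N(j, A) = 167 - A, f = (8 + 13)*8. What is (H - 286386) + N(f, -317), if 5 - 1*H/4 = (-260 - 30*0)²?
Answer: -556282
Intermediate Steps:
f = 168 (f = 21*8 = 168)
H = -270380 (H = 20 - 4*(-260 - 30*0)² = 20 - 4*(-260 + 0)² = 20 - 4*(-260)² = 20 - 4*67600 = 20 - 270400 = -270380)
(H - 286386) + N(f, -317) = (-270380 - 286386) + (167 - 1*(-317)) = -556766 + (167 + 317) = -556766 + 484 = -556282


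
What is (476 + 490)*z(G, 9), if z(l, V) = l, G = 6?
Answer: 5796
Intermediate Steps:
(476 + 490)*z(G, 9) = (476 + 490)*6 = 966*6 = 5796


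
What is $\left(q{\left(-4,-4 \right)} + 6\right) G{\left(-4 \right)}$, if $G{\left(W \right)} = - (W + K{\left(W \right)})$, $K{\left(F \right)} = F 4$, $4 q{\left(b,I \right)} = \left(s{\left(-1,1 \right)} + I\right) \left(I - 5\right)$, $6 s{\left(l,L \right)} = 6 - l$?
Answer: $\frac{495}{2} \approx 247.5$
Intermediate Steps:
$s{\left(l,L \right)} = 1 - \frac{l}{6}$ ($s{\left(l,L \right)} = \frac{6 - l}{6} = 1 - \frac{l}{6}$)
$q{\left(b,I \right)} = \frac{\left(-5 + I\right) \left(\frac{7}{6} + I\right)}{4}$ ($q{\left(b,I \right)} = \frac{\left(\left(1 - - \frac{1}{6}\right) + I\right) \left(I - 5\right)}{4} = \frac{\left(\left(1 + \frac{1}{6}\right) + I\right) \left(-5 + I\right)}{4} = \frac{\left(\frac{7}{6} + I\right) \left(-5 + I\right)}{4} = \frac{\left(-5 + I\right) \left(\frac{7}{6} + I\right)}{4}$)
$K{\left(F \right)} = 4 F$
$G{\left(W \right)} = - 5 W$ ($G{\left(W \right)} = - (W + 4 W) = - 5 W$)
$\left(q{\left(-4,-4 \right)} + 6\right) G{\left(-4 \right)} = \left(\left(- \frac{35}{24} - - \frac{23}{6} + \frac{\left(-4\right)^{2}}{4}\right) + 6\right) \left(\left(-5\right) \left(-4\right)\right) = \left(\left(- \frac{35}{24} + \frac{23}{6} + \frac{1}{4} \cdot 16\right) + 6\right) 20 = \left(\left(- \frac{35}{24} + \frac{23}{6} + 4\right) + 6\right) 20 = \left(\frac{51}{8} + 6\right) 20 = \frac{99}{8} \cdot 20 = \frac{495}{2}$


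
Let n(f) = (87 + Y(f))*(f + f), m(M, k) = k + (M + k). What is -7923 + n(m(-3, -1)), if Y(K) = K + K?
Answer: -8693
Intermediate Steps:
Y(K) = 2*K
m(M, k) = M + 2*k
n(f) = 2*f*(87 + 2*f) (n(f) = (87 + 2*f)*(f + f) = (87 + 2*f)*(2*f) = 2*f*(87 + 2*f))
-7923 + n(m(-3, -1)) = -7923 + 2*(-3 + 2*(-1))*(87 + 2*(-3 + 2*(-1))) = -7923 + 2*(-3 - 2)*(87 + 2*(-3 - 2)) = -7923 + 2*(-5)*(87 + 2*(-5)) = -7923 + 2*(-5)*(87 - 10) = -7923 + 2*(-5)*77 = -7923 - 770 = -8693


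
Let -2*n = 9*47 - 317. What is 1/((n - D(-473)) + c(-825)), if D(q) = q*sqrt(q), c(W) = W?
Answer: -878/106594701 - 473*I*sqrt(473)/106594701 ≈ -8.2368e-6 - 9.6506e-5*I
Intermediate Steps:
D(q) = q**(3/2)
n = -53 (n = -(9*47 - 317)/2 = -(423 - 317)/2 = -1/2*106 = -53)
1/((n - D(-473)) + c(-825)) = 1/((-53 - (-473)**(3/2)) - 825) = 1/((-53 - (-473)*I*sqrt(473)) - 825) = 1/((-53 + 473*I*sqrt(473)) - 825) = 1/(-878 + 473*I*sqrt(473))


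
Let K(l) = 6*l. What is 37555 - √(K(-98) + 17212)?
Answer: 37555 - 4*√1039 ≈ 37426.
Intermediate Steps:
37555 - √(K(-98) + 17212) = 37555 - √(6*(-98) + 17212) = 37555 - √(-588 + 17212) = 37555 - √16624 = 37555 - 4*√1039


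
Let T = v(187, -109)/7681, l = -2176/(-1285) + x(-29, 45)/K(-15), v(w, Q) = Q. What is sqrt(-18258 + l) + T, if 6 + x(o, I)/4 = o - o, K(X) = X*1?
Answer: -109/7681 + I*sqrt(30142627930)/1285 ≈ -0.014191 + 135.11*I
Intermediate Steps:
K(X) = X
x(o, I) = -24 (x(o, I) = -24 + 4*(o - o) = -24 + 4*0 = -24 + 0 = -24)
l = 4232/1285 (l = -2176/(-1285) - 24/(-15) = -2176*(-1/1285) - 24*(-1/15) = 2176/1285 + 8/5 = 4232/1285 ≈ 3.2934)
T = -109/7681 ≈ -0.014191
sqrt(-18258 + l) + T = sqrt(-18258 + 4232/1285) - 109/7681 = sqrt(-23457298/1285) - 109/7681 = I*sqrt(30142627930)/1285 - 109/7681 = -109/7681 + I*sqrt(30142627930)/1285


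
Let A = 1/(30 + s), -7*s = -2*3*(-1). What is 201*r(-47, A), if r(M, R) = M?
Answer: -9447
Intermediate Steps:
s = -6/7 (s = -(-2*3)*(-1)/7 = -(-6)*(-1)/7 = -⅐*6 = -6/7 ≈ -0.85714)
A = 7/204 (A = 1/(30 - 6/7) = 1/(204/7) = 7/204 ≈ 0.034314)
201*r(-47, A) = 201*(-47) = -9447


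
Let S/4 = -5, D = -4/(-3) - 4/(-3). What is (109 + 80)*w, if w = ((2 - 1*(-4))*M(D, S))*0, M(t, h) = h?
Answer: 0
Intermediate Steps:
D = 8/3 (D = -4*(-⅓) - 4*(-⅓) = 4/3 + 4/3 = 8/3 ≈ 2.6667)
S = -20 (S = 4*(-5) = -20)
w = 0 (w = ((2 - 1*(-4))*(-20))*0 = ((2 + 4)*(-20))*0 = (6*(-20))*0 = -120*0 = 0)
(109 + 80)*w = (109 + 80)*0 = 189*0 = 0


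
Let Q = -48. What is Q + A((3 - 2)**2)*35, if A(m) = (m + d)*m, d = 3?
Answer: 92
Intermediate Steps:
A(m) = m*(3 + m) (A(m) = (m + 3)*m = (3 + m)*m = m*(3 + m))
Q + A((3 - 2)**2)*35 = -48 + ((3 - 2)**2*(3 + (3 - 2)**2))*35 = -48 + (1**2*(3 + 1**2))*35 = -48 + (1*(3 + 1))*35 = -48 + (1*4)*35 = -48 + 4*35 = -48 + 140 = 92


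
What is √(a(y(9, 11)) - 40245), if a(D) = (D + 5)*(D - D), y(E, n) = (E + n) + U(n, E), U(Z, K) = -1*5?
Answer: I*√40245 ≈ 200.61*I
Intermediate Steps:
U(Z, K) = -5
y(E, n) = -5 + E + n (y(E, n) = (E + n) - 5 = -5 + E + n)
a(D) = 0 (a(D) = (5 + D)*0 = 0)
√(a(y(9, 11)) - 40245) = √(0 - 40245) = √(-40245) = I*√40245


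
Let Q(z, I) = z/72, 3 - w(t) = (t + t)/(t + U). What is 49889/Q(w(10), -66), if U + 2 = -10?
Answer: 3592008/13 ≈ 2.7631e+5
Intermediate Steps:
U = -12 (U = -2 - 10 = -12)
w(t) = 3 - 2*t/(-12 + t) (w(t) = 3 - (t + t)/(t - 12) = 3 - 2*t/(-12 + t))
Q(z, I) = z/72 (Q(z, I) = z*(1/72) = z/72)
49889/Q(w(10), -66) = 49889/((((-36 + 10)/(-12 + 10))/72)) = 49889/(((-26/(-2))/72)) = 49889/(((-½*(-26))/72)) = 49889/(((1/72)*13)) = 49889/(13/72) = 49889*(72/13) = 3592008/13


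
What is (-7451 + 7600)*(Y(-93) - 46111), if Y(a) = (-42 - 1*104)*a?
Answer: -4847417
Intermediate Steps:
Y(a) = -146*a (Y(a) = (-42 - 104)*a = -146*a)
(-7451 + 7600)*(Y(-93) - 46111) = (-7451 + 7600)*(-146*(-93) - 46111) = 149*(13578 - 46111) = 149*(-32533) = -4847417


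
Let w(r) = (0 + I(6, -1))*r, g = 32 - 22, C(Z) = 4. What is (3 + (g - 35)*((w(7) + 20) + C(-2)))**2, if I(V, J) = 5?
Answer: 2166784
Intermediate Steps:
g = 10
w(r) = 5*r (w(r) = (0 + 5)*r = 5*r)
(3 + (g - 35)*((w(7) + 20) + C(-2)))**2 = (3 + (10 - 35)*((5*7 + 20) + 4))**2 = (3 - 25*((35 + 20) + 4))**2 = (3 - 25*(55 + 4))**2 = (3 - 25*59)**2 = (3 - 1475)**2 = (-1472)**2 = 2166784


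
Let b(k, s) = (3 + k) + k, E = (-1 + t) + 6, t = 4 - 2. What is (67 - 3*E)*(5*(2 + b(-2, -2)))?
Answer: 230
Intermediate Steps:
t = 2
E = 7 (E = (-1 + 2) + 6 = 1 + 6 = 7)
b(k, s) = 3 + 2*k
(67 - 3*E)*(5*(2 + b(-2, -2))) = (67 - 3*7)*(5*(2 + (3 + 2*(-2)))) = (67 - 21)*(5*(2 + (3 - 4))) = 46*(5*(2 - 1)) = 46*(5*1) = 46*5 = 230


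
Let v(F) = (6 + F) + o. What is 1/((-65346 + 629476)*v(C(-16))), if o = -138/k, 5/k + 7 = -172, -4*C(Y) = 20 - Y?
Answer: 1/2785335462 ≈ 3.5902e-10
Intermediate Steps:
C(Y) = -5 + Y/4 (C(Y) = -(20 - Y)/4 = -5 + Y/4)
k = -5/179 (k = 5/(-7 - 172) = 5/(-179) = 5*(-1/179) = -5/179 ≈ -0.027933)
o = 24702/5 (o = -138/(-5/179) = -138*(-179/5) = 24702/5 ≈ 4940.4)
v(F) = 24732/5 + F (v(F) = (6 + F) + 24702/5 = 24732/5 + F)
1/((-65346 + 629476)*v(C(-16))) = 1/((-65346 + 629476)*(24732/5 + (-5 + (¼)*(-16)))) = 1/(564130*(24732/5 + (-5 - 4))) = 1/(564130*(24732/5 - 9)) = 1/(564130*(24687/5)) = (1/564130)*(5/24687) = 1/2785335462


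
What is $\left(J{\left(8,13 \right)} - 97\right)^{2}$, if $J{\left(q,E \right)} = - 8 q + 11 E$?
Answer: $324$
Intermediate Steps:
$\left(J{\left(8,13 \right)} - 97\right)^{2} = \left(\left(\left(-8\right) 8 + 11 \cdot 13\right) - 97\right)^{2} = \left(\left(-64 + 143\right) - 97\right)^{2} = \left(79 - 97\right)^{2} = \left(-18\right)^{2} = 324$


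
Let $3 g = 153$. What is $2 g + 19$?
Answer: $121$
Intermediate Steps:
$g = 51$ ($g = \frac{1}{3} \cdot 153 = 51$)
$2 g + 19 = 2 \cdot 51 + 19 = 102 + 19 = 121$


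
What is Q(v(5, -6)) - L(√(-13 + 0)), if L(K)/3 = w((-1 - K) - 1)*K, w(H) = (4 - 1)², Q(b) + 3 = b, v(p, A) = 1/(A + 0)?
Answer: -19/6 - 27*I*√13 ≈ -3.1667 - 97.35*I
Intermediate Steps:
v(p, A) = 1/A
Q(b) = -3 + b
w(H) = 9 (w(H) = 3² = 9)
L(K) = 27*K (L(K) = 3*(9*K) = 27*K)
Q(v(5, -6)) - L(√(-13 + 0)) = (-3 + 1/(-6)) - 27*√(-13 + 0) = (-3 - ⅙) - 27*√(-13) = -19/6 - 27*I*√13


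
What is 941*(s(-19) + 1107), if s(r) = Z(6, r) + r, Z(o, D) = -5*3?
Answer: 1009693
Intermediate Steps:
Z(o, D) = -15
s(r) = -15 + r
941*(s(-19) + 1107) = 941*((-15 - 19) + 1107) = 941*(-34 + 1107) = 941*1073 = 1009693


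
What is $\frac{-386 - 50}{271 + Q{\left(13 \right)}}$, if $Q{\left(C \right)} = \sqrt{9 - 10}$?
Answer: $- \frac{59078}{36721} + \frac{218 i}{36721} \approx -1.6088 + 0.0059367 i$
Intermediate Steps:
$Q{\left(C \right)} = i$ ($Q{\left(C \right)} = \sqrt{-1} = i$)
$\frac{-386 - 50}{271 + Q{\left(13 \right)}} = \frac{-386 - 50}{271 + i} = - 436 \frac{271 - i}{73442} = - \frac{218 \left(271 - i\right)}{36721}$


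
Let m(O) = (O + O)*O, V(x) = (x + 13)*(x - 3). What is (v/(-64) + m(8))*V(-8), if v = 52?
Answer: -111925/16 ≈ -6995.3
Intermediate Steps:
V(x) = (-3 + x)*(13 + x) (V(x) = (13 + x)*(-3 + x) = (-3 + x)*(13 + x))
m(O) = 2*O² (m(O) = (2*O)*O = 2*O²)
(v/(-64) + m(8))*V(-8) = (52/(-64) + 2*8²)*(-39 + (-8)² + 10*(-8)) = (52*(-1/64) + 2*64)*(-39 + 64 - 80) = (-13/16 + 128)*(-55) = (2035/16)*(-55) = -111925/16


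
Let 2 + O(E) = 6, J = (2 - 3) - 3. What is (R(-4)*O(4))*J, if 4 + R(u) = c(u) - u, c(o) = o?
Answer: 64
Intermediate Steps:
J = -4 (J = -1 - 3 = -4)
O(E) = 4 (O(E) = -2 + 6 = 4)
R(u) = -4 (R(u) = -4 + (u - u) = -4 + 0 = -4)
(R(-4)*O(4))*J = -4*4*(-4) = -16*(-4) = 64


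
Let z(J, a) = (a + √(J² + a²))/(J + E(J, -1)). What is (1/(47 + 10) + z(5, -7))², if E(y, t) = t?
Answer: 396451/51984 - 395*√74/456 ≈ 0.17483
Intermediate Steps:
z(J, a) = (a + √(J² + a²))/(-1 + J) (z(J, a) = (a + √(J² + a²))/(J - 1) = (a + √(J² + a²))/(-1 + J))
(1/(47 + 10) + z(5, -7))² = (1/(47 + 10) + (-7 + √(5² + (-7)²))/(-1 + 5))² = (1/57 + (-7 + √(25 + 49))/4)² = (1/57 + (-7 + √74)/4)² = (1/57 + (-7/4 + √74/4))² = (-395/228 + √74/4)²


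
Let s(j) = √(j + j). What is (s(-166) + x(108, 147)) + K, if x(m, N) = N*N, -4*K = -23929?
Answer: 110365/4 + 2*I*√83 ≈ 27591.0 + 18.221*I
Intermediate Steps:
K = 23929/4 (K = -¼*(-23929) = 23929/4 ≈ 5982.3)
x(m, N) = N²
s(j) = √2*√j (s(j) = √(2*j) = √2*√j)
(s(-166) + x(108, 147)) + K = (√2*√(-166) + 147²) + 23929/4 = (√2*(I*√166) + 21609) + 23929/4 = (2*I*√83 + 21609) + 23929/4 = (21609 + 2*I*√83) + 23929/4 = 110365/4 + 2*I*√83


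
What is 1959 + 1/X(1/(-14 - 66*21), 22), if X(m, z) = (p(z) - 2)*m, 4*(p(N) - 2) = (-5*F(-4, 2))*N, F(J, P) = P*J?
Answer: 21465/11 ≈ 1951.4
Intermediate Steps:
F(J, P) = J*P
p(N) = 2 + 10*N (p(N) = 2 + ((-(-20)*2)*N)/4 = 2 + ((-5*(-8))*N)/4 = 2 + (40*N)/4 = 2 + 10*N)
X(m, z) = 10*m*z (X(m, z) = ((2 + 10*z) - 2)*m = (10*z)*m = 10*m*z)
1959 + 1/X(1/(-14 - 66*21), 22) = 1959 + 1/(10*(1/(-14 - 66*21))*22) = 1959 + 1/(10*((1/21)/(-80))*22) = 1959 + 1/(10*(-1/80*1/21)*22) = 1959 + 1/(10*(-1/1680)*22) = 1959 + 1/(-11/84) = 1959 - 84/11 = 21465/11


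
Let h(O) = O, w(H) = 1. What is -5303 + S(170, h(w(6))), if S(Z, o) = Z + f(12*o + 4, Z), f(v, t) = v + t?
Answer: -4947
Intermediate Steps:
f(v, t) = t + v
S(Z, o) = 4 + 2*Z + 12*o (S(Z, o) = Z + (Z + (12*o + 4)) = Z + (Z + (4 + 12*o)) = Z + (4 + Z + 12*o) = 4 + 2*Z + 12*o)
-5303 + S(170, h(w(6))) = -5303 + (4 + 2*170 + 12*1) = -5303 + (4 + 340 + 12) = -5303 + 356 = -4947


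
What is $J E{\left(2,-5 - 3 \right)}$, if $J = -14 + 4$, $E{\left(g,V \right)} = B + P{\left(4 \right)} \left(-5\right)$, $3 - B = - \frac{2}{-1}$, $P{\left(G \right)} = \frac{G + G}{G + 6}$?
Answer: $30$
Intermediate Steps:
$P{\left(G \right)} = \frac{2 G}{6 + G}$
$B = 1$ ($B = 3 - - \frac{2}{-1} = 3 - \left(-2\right) \left(-1\right) = 3 - 2 = 1$)
$E{\left(g,V \right)} = -3$ ($E{\left(g,V \right)} = 1 + 2 \cdot 4 \frac{1}{6 + 4} \left(-5\right) = 1 + 2 \cdot 4 \cdot \frac{1}{10} \left(-5\right) = 1 + \frac{4}{5} \left(-5\right) = 1 - 4 = -3$)
$J = -10$
$J E{\left(2,-5 - 3 \right)} = \left(-10\right) \left(-3\right) = 30$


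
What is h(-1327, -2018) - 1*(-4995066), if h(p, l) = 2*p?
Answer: 4992412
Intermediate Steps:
h(-1327, -2018) - 1*(-4995066) = 2*(-1327) - 1*(-4995066) = -2654 + 4995066 = 4992412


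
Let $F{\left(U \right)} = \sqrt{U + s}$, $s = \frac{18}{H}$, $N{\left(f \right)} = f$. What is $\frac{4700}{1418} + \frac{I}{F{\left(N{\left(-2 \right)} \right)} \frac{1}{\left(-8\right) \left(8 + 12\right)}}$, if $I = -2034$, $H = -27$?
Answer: $\frac{2350}{709} - 81360 i \sqrt{6} \approx 3.3145 - 1.9929 \cdot 10^{5} i$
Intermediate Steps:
$s = - \frac{2}{3}$ ($s = \frac{18}{-27} = 18 \left(- \frac{1}{27}\right) = - \frac{2}{3} \approx -0.66667$)
$F{\left(U \right)} = \sqrt{- \frac{2}{3} + U}$ ($F{\left(U \right)} = \sqrt{U - \frac{2}{3}} = \sqrt{- \frac{2}{3} + U}$)
$\frac{4700}{1418} + \frac{I}{F{\left(N{\left(-2 \right)} \right)} \frac{1}{\left(-8\right) \left(8 + 12\right)}} = \frac{4700}{1418} - \frac{2034}{\frac{\sqrt{-6 + 9 \left(-2\right)}}{3} \frac{1}{\left(-8\right) \left(8 + 12\right)}} = 4700 \cdot \frac{1}{1418} - \frac{2034}{\frac{\sqrt{-6 - 18}}{3} \frac{1}{\left(-8\right) 20}} = \frac{2350}{709} - \frac{2034}{\frac{\sqrt{-24}}{3} \frac{1}{-160}} = \frac{2350}{709} - \frac{2034}{\frac{2 i \sqrt{6}}{3} \left(- \frac{1}{160}\right)} = \frac{2350}{709} - \frac{2034}{\left(- \frac{1}{240}\right) i \sqrt{6}} = \frac{2350}{709} - 2034 \cdot 40 i \sqrt{6} = \frac{2350}{709} - 81360 i \sqrt{6}$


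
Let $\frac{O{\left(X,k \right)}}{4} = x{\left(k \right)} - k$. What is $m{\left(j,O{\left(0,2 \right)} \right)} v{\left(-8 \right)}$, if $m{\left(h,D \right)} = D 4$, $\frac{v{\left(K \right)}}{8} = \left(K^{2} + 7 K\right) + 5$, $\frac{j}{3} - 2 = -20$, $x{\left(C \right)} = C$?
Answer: $0$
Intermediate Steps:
$j = -54$ ($j = 6 + 3 \left(-20\right) = 6 - 60 = -54$)
$O{\left(X,k \right)} = 0$ ($O{\left(X,k \right)} = 4 \left(k - k\right) = 4 \cdot 0 = 0$)
$v{\left(K \right)} = 40 + 8 K^{2} + 56 K$ ($v{\left(K \right)} = 8 \left(\left(K^{2} + 7 K\right) + 5\right) = 8 \left(5 + K^{2} + 7 K\right) = 40 + 8 K^{2} + 56 K$)
$m{\left(h,D \right)} = 4 D$
$m{\left(j,O{\left(0,2 \right)} \right)} v{\left(-8 \right)} = 4 \cdot 0 \left(40 + 8 \left(-8\right)^{2} + 56 \left(-8\right)\right) = 0 \left(40 + 8 \cdot 64 - 448\right) = 0 \left(40 + 512 - 448\right) = 0 \cdot 104 = 0$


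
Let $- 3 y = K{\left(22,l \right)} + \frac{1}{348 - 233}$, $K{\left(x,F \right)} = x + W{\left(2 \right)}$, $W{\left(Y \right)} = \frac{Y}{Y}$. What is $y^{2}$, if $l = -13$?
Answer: $\frac{777924}{13225} \approx 58.822$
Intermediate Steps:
$W{\left(Y \right)} = 1$
$K{\left(x,F \right)} = 1 + x$ ($K{\left(x,F \right)} = x + 1 = 1 + x$)
$y = - \frac{882}{115}$ ($y = - \frac{\left(1 + 22\right) + \frac{1}{348 - 233}}{3} = - \frac{23 + \frac{1}{115}}{3} = \left(- \frac{1}{3}\right) \frac{2646}{115} = - \frac{882}{115} \approx -7.6696$)
$y^{2} = \left(- \frac{882}{115}\right)^{2} = \frac{777924}{13225}$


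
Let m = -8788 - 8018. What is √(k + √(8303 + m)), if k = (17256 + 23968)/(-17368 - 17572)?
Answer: √(-90022910 + 76300225*I*√8503)/8735 ≈ 6.7468 + 6.8337*I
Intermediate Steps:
m = -16806
k = -10306/8735 (k = 41224/(-34940) = 41224*(-1/34940) = -10306/8735 ≈ -1.1799)
√(k + √(8303 + m)) = √(-10306/8735 + √(8303 - 16806)) = √(-10306/8735 + √(-8503)) = √(-10306/8735 + I*√8503)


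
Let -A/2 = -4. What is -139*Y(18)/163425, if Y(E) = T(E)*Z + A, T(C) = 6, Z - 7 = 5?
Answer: -2224/32685 ≈ -0.068043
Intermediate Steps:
Z = 12 (Z = 7 + 5 = 12)
A = 8 (A = -2*(-4) = 8)
Y(E) = 80 (Y(E) = 6*12 + 8 = 72 + 8 = 80)
-139*Y(18)/163425 = -139*80/163425 = -11120*1/163425 = -2224/32685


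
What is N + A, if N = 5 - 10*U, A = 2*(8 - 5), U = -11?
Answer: 121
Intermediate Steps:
A = 6 (A = 2*3 = 6)
N = 115 (N = 5 - 10*(-11) = 5 + 110 = 115)
N + A = 115 + 6 = 121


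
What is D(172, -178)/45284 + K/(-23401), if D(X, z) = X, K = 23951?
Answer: -270143028/264922721 ≈ -1.0197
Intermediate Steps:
D(172, -178)/45284 + K/(-23401) = 172/45284 + 23951/(-23401) = 172*(1/45284) + 23951*(-1/23401) = 43/11321 - 23951/23401 = -270143028/264922721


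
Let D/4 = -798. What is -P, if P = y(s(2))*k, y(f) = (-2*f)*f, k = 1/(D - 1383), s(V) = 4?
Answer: -32/4575 ≈ -0.0069945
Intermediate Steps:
D = -3192 (D = 4*(-798) = -3192)
k = -1/4575 (k = 1/(-3192 - 1383) = 1/(-4575) = -1/4575 ≈ -0.00021858)
y(f) = -2*f²
P = 32/4575 (P = -2*4²*(-1/4575) = -2*16*(-1/4575) = -32*(-1/4575) = 32/4575 ≈ 0.0069945)
-P = -1*32/4575 = -32/4575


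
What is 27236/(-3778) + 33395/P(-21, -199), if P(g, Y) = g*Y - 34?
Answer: 1327309/1565981 ≈ 0.84759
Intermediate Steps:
P(g, Y) = -34 + Y*g (P(g, Y) = Y*g - 34 = -34 + Y*g)
27236/(-3778) + 33395/P(-21, -199) = 27236/(-3778) + 33395/(-34 - 199*(-21)) = 27236*(-1/3778) + 33395/(-34 + 4179) = -13618/1889 + 33395/4145 = -13618/1889 + 33395*(1/4145) = -13618/1889 + 6679/829 = 1327309/1565981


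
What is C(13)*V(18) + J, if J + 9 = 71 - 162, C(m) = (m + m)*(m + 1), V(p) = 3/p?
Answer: -118/3 ≈ -39.333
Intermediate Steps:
C(m) = 2*m*(1 + m) (C(m) = (2*m)*(1 + m) = 2*m*(1 + m))
J = -100 (J = -9 + (71 - 162) = -9 - 91 = -100)
C(13)*V(18) + J = (2*13*(1 + 13))*(3/18) - 100 = (2*13*14)*(3*(1/18)) - 100 = 364*(⅙) - 100 = 182/3 - 100 = -118/3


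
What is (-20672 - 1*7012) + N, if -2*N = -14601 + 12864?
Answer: -53631/2 ≈ -26816.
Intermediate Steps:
N = 1737/2 (N = -(-14601 + 12864)/2 = -½*(-1737) = 1737/2 ≈ 868.50)
(-20672 - 1*7012) + N = (-20672 - 1*7012) + 1737/2 = (-20672 - 7012) + 1737/2 = -27684 + 1737/2 = -53631/2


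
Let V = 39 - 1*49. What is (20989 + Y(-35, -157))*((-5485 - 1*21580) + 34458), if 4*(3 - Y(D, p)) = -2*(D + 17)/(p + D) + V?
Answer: 9933611843/64 ≈ 1.5521e+8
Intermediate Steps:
V = -10 (V = 39 - 49 = -10)
Y(D, p) = 11/2 + (17 + D)/(2*(D + p)) (Y(D, p) = 3 - (-2*(D + 17)/(p + D) - 10)/4 = 3 - (-2*(17 + D)/(D + p) - 10)/4 = 3 - (-10 - 2*(17 + D)/(D + p))/4 = 3 + (5/2 + (17 + D)/(2*(D + p))) = 11/2 + (17 + D)/(2*(D + p)))
(20989 + Y(-35, -157))*((-5485 - 1*21580) + 34458) = (20989 + (17 + 11*(-157) + 12*(-35))/(2*(-35 - 157)))*((-5485 - 1*21580) + 34458) = (20989 + (1/2)*(17 - 1727 - 420)/(-192))*((-5485 - 21580) + 34458) = (20989 + (1/2)*(-1/192)*(-2130))*(-27065 + 34458) = (20989 + 355/64)*7393 = (1343651/64)*7393 = 9933611843/64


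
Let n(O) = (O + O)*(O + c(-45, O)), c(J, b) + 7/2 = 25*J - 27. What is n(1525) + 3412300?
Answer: 4539275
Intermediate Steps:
c(J, b) = -61/2 + 25*J (c(J, b) = -7/2 + (25*J - 27) = -7/2 + (-27 + 25*J) = -61/2 + 25*J)
n(O) = 2*O*(-2311/2 + O) (n(O) = (O + O)*(O + (-61/2 + 25*(-45))) = (2*O)*(O + (-61/2 - 1125)) = (2*O)*(O - 2311/2) = (2*O)*(-2311/2 + O) = 2*O*(-2311/2 + O))
n(1525) + 3412300 = 1525*(-2311 + 2*1525) + 3412300 = 1525*(-2311 + 3050) + 3412300 = 1525*739 + 3412300 = 1126975 + 3412300 = 4539275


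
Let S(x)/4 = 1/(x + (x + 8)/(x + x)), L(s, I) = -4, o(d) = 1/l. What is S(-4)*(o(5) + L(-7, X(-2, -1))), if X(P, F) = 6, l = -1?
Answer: 40/9 ≈ 4.4444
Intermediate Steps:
o(d) = -1 (o(d) = 1/(-1) = -1)
S(x) = 4/(x + (8 + x)/(2*x)) (S(x) = 4/(x + (x + 8)/(x + x)) = 4/(x + (8 + x)/((2*x))) = 4/(x + (8 + x)*(1/(2*x))) = 4/(x + (8 + x)/(2*x)))
S(-4)*(o(5) + L(-7, X(-2, -1))) = (8*(-4)/(8 - 4 + 2*(-4)²))*(-1 - 4) = (8*(-4)/(8 - 4 + 2*16))*(-5) = (8*(-4)/(8 - 4 + 32))*(-5) = (8*(-4)/36)*(-5) = (8*(-4)*(1/36))*(-5) = -8/9*(-5) = 40/9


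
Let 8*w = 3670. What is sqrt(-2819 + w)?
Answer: 3*I*sqrt(1049)/2 ≈ 48.582*I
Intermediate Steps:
w = 1835/4 (w = (1/8)*3670 = 1835/4 ≈ 458.75)
sqrt(-2819 + w) = sqrt(-2819 + 1835/4) = sqrt(-9441/4) = 3*I*sqrt(1049)/2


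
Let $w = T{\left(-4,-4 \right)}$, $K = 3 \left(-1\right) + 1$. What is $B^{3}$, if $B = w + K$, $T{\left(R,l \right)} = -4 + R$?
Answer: $-1000$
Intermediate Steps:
$K = -2$ ($K = -3 + 1 = -2$)
$w = -8$ ($w = -4 - 4 = -8$)
$B = -10$ ($B = -8 - 2 = -10$)
$B^{3} = \left(-10\right)^{3} = -1000$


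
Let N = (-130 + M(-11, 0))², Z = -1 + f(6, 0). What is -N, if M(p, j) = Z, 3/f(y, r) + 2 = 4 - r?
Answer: -67081/4 ≈ -16770.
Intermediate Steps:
f(y, r) = 3/(2 - r) (f(y, r) = 3/(-2 + (4 - r)) = 3/(2 - r))
Z = ½ (Z = -1 - 3/(-2 + 0) = -1 - 3/(-2) = -1 - 3*(-½) = -1 + 3/2 = ½ ≈ 0.50000)
M(p, j) = ½
N = 67081/4 (N = (-130 + ½)² = (-259/2)² = 67081/4 ≈ 16770.)
-N = -1*67081/4 = -67081/4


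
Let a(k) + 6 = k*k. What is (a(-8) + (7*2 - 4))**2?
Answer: 4624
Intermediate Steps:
a(k) = -6 + k**2 (a(k) = -6 + k*k = -6 + k**2)
(a(-8) + (7*2 - 4))**2 = ((-6 + (-8)**2) + (7*2 - 4))**2 = ((-6 + 64) + (14 - 4))**2 = (58 + 10)**2 = 68**2 = 4624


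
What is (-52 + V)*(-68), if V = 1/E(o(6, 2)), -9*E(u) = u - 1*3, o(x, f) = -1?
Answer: 3383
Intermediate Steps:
E(u) = ⅓ - u/9 (E(u) = -(u - 1*3)/9 = -(u - 3)/9 = -(-3 + u)/9 = ⅓ - u/9)
V = 9/4 (V = 1/(⅓ - ⅑*(-1)) = 1/(⅓ + ⅑) = 1/(4/9) = 9/4 ≈ 2.2500)
(-52 + V)*(-68) = (-52 + 9/4)*(-68) = -199/4*(-68) = 3383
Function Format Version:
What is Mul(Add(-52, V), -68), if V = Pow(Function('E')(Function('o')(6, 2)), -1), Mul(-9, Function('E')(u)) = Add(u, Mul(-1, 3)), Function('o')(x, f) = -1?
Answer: 3383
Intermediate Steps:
Function('E')(u) = Add(Rational(1, 3), Mul(Rational(-1, 9), u)) (Function('E')(u) = Mul(Rational(-1, 9), Add(u, Mul(-1, 3))) = Mul(Rational(-1, 9), Add(u, -3)) = Mul(Rational(-1, 9), Add(-3, u)) = Add(Rational(1, 3), Mul(Rational(-1, 9), u)))
V = Rational(9, 4) (V = Pow(Add(Rational(1, 3), Mul(Rational(-1, 9), -1)), -1) = Pow(Add(Rational(1, 3), Rational(1, 9)), -1) = Pow(Rational(4, 9), -1) = Rational(9, 4) ≈ 2.2500)
Mul(Add(-52, V), -68) = Mul(Add(-52, Rational(9, 4)), -68) = Mul(Rational(-199, 4), -68) = 3383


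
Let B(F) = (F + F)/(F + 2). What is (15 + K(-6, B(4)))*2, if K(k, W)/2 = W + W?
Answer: 122/3 ≈ 40.667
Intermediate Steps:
B(F) = 2*F/(2 + F) (B(F) = (2*F)/(2 + F) = 2*F/(2 + F))
K(k, W) = 4*W (K(k, W) = 2*(W + W) = 2*(2*W) = 4*W)
(15 + K(-6, B(4)))*2 = (15 + 4*(2*4/(2 + 4)))*2 = (15 + 4*(2*4/6))*2 = (15 + 4*(2*4*(1/6)))*2 = (15 + 4*(4/3))*2 = (15 + 16/3)*2 = (61/3)*2 = 122/3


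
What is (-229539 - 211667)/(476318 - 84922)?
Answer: -220603/195698 ≈ -1.1273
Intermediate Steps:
(-229539 - 211667)/(476318 - 84922) = -441206/391396 = -441206*1/391396 = -220603/195698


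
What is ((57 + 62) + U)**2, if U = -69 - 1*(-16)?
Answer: 4356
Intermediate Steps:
U = -53 (U = -69 + 16 = -53)
((57 + 62) + U)**2 = ((57 + 62) - 53)**2 = (119 - 53)**2 = 66**2 = 4356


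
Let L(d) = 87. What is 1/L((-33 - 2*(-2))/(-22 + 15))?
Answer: 1/87 ≈ 0.011494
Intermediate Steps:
1/L((-33 - 2*(-2))/(-22 + 15)) = 1/87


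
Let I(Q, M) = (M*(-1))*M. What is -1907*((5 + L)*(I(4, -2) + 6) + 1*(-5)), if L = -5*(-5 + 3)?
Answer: -47675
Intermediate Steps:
I(Q, M) = -M² (I(Q, M) = (-M)*M = -M²)
L = 10 (L = -5*(-2) = 10)
-1907*((5 + L)*(I(4, -2) + 6) + 1*(-5)) = -1907*((5 + 10)*(-1*(-2)² + 6) + 1*(-5)) = -1907*(15*(-1*4 + 6) - 5) = -1907*(15*(-4 + 6) - 5) = -1907*(15*2 - 5) = -1907*(30 - 5) = -1907*25 = -47675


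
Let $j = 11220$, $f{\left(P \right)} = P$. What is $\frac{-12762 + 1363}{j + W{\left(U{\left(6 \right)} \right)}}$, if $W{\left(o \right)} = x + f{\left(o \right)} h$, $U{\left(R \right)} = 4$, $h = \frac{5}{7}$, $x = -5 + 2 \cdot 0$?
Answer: $- \frac{79793}{78525} \approx -1.0161$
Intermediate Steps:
$x = -5$ ($x = -5 + 0 = -5$)
$h = \frac{5}{7}$ ($h = 5 \cdot \frac{1}{7} = \frac{5}{7} \approx 0.71429$)
$W{\left(o \right)} = -5 + \frac{5 o}{7}$ ($W{\left(o \right)} = -5 + o \frac{5}{7} = -5 + \frac{5 o}{7}$)
$\frac{-12762 + 1363}{j + W{\left(U{\left(6 \right)} \right)}} = \frac{-12762 + 1363}{11220 + \left(-5 + \frac{5}{7} \cdot 4\right)} = - \frac{11399}{11220 + \left(-5 + \frac{20}{7}\right)} = - \frac{11399}{11220 - \frac{15}{7}} = - \frac{11399}{\frac{78525}{7}} = \left(-11399\right) \frac{7}{78525} = - \frac{79793}{78525}$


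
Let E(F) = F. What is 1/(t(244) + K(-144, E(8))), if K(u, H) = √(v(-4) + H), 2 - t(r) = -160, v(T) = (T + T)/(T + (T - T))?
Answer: 81/13117 - √10/26234 ≈ 0.0060547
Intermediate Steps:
v(T) = 2 (v(T) = (2*T)/(T + 0) = (2*T)/T = 2)
t(r) = 162 (t(r) = 2 - 1*(-160) = 2 + 160 = 162)
K(u, H) = √(2 + H)
1/(t(244) + K(-144, E(8))) = 1/(162 + √(2 + 8)) = 1/(162 + √10)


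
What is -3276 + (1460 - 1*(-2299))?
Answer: 483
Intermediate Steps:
-3276 + (1460 - 1*(-2299)) = -3276 + (1460 + 2299) = -3276 + 3759 = 483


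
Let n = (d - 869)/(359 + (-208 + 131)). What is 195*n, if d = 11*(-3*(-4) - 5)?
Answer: -25740/47 ≈ -547.66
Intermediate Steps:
d = 77 (d = 11*(12 - 5) = 11*7 = 77)
n = -132/47 (n = (77 - 869)/(359 + (-208 + 131)) = -792/(359 - 77) = -792/282 = -792*1/282 = -132/47 ≈ -2.8085)
195*n = 195*(-132/47) = -25740/47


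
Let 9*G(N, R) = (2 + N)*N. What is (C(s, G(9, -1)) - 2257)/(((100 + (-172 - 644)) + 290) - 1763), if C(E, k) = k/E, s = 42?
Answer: 94783/91938 ≈ 1.0309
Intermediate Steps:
G(N, R) = N*(2 + N)/9 (G(N, R) = ((2 + N)*N)/9 = (N*(2 + N))/9 = N*(2 + N)/9)
(C(s, G(9, -1)) - 2257)/(((100 + (-172 - 644)) + 290) - 1763) = (((⅑)*9*(2 + 9))/42 - 2257)/(((100 + (-172 - 644)) + 290) - 1763) = (((⅑)*9*11)*(1/42) - 2257)/(((100 - 816) + 290) - 1763) = (11*(1/42) - 2257)/((-716 + 290) - 1763) = (11/42 - 2257)/(-426 - 1763) = -94783/42/(-2189) = -94783/42*(-1/2189) = 94783/91938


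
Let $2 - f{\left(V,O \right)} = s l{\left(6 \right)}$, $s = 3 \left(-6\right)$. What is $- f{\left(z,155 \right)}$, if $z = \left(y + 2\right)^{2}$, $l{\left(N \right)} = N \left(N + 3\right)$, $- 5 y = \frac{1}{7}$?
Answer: $-974$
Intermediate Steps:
$y = - \frac{1}{35}$ ($y = - \frac{1}{5 \cdot 7} = \left(- \frac{1}{5}\right) \frac{1}{7} = - \frac{1}{35} \approx -0.028571$)
$l{\left(N \right)} = N \left(3 + N\right)$
$z = \frac{4761}{1225}$ ($z = \left(- \frac{1}{35} + 2\right)^{2} = \left(\frac{69}{35}\right)^{2} = \frac{4761}{1225} \approx 3.8865$)
$s = -18$
$f{\left(V,O \right)} = 974$ ($f{\left(V,O \right)} = 2 - - 18 \cdot 6 \left(3 + 6\right) = 2 - - 18 \cdot 6 \cdot 9 = 2 - \left(-18\right) 54 = 2 - -972 = 2 + 972 = 974$)
$- f{\left(z,155 \right)} = \left(-1\right) 974 = -974$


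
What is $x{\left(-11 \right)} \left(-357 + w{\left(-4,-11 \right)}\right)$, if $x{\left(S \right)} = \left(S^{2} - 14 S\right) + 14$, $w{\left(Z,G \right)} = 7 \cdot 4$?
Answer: $-95081$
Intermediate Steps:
$w{\left(Z,G \right)} = 28$
$x{\left(S \right)} = 14 + S^{2} - 14 S$
$x{\left(-11 \right)} \left(-357 + w{\left(-4,-11 \right)}\right) = \left(14 + \left(-11\right)^{2} - -154\right) \left(-357 + 28\right) = \left(14 + 121 + 154\right) \left(-329\right) = 289 \left(-329\right) = -95081$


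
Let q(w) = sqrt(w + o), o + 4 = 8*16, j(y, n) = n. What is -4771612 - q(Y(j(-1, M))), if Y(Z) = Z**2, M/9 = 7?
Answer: -4771612 - sqrt(4093) ≈ -4.7717e+6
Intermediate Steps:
M = 63 (M = 9*7 = 63)
o = 124 (o = -4 + 8*16 = -4 + 128 = 124)
q(w) = sqrt(124 + w) (q(w) = sqrt(w + 124) = sqrt(124 + w))
-4771612 - q(Y(j(-1, M))) = -4771612 - sqrt(124 + 63**2) = -4771612 - sqrt(124 + 3969) = -4771612 - sqrt(4093)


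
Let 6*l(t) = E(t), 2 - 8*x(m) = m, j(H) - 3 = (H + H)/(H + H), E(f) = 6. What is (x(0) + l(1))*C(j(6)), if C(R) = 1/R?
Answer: 5/16 ≈ 0.31250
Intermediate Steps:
j(H) = 4 (j(H) = 3 + (H + H)/(H + H) = 3 + (2*H)/((2*H)) = 3 + (2*H)*(1/(2*H)) = 3 + 1 = 4)
x(m) = ¼ - m/8
l(t) = 1 (l(t) = (⅙)*6 = 1)
(x(0) + l(1))*C(j(6)) = ((¼ - ⅛*0) + 1)/4 = ((¼ + 0) + 1)*(¼) = (¼ + 1)*(¼) = (5/4)*(¼) = 5/16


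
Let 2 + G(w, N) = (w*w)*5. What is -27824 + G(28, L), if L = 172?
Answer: -23906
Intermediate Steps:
G(w, N) = -2 + 5*w² (G(w, N) = -2 + (w*w)*5 = -2 + w²*5 = -2 + 5*w²)
-27824 + G(28, L) = -27824 + (-2 + 5*28²) = -27824 + (-2 + 5*784) = -27824 + (-2 + 3920) = -27824 + 3918 = -23906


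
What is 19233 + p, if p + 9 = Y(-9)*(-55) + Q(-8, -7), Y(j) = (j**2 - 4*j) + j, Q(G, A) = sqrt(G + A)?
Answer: 13284 + I*sqrt(15) ≈ 13284.0 + 3.873*I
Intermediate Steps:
Q(G, A) = sqrt(A + G)
Y(j) = j**2 - 3*j
p = -5949 + I*sqrt(15) (p = -9 + (-9*(-3 - 9)*(-55) + sqrt(-7 - 8)) = -9 + (-9*(-12)*(-55) + sqrt(-15)) = -9 + (108*(-55) + I*sqrt(15)) = -9 + (-5940 + I*sqrt(15)) = -5949 + I*sqrt(15) ≈ -5949.0 + 3.873*I)
19233 + p = 19233 + (-5949 + I*sqrt(15)) = 13284 + I*sqrt(15)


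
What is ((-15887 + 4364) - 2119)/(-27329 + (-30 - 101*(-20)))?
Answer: 13642/25339 ≈ 0.53838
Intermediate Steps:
((-15887 + 4364) - 2119)/(-27329 + (-30 - 101*(-20))) = (-11523 - 2119)/(-27329 + (-30 + 2020)) = -13642/(-27329 + 1990) = -13642/(-25339) = -13642*(-1/25339) = 13642/25339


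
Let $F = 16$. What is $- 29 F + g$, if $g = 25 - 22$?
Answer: $-461$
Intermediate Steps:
$g = 3$ ($g = 25 - 22 = 3$)
$- 29 F + g = \left(-29\right) 16 + 3 = -464 + 3 = -461$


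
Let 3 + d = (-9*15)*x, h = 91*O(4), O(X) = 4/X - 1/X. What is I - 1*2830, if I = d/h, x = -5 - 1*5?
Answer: -255734/91 ≈ -2810.3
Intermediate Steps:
O(X) = 3/X
x = -10 (x = -5 - 5 = -10)
h = 273/4 (h = 91*(3/4) = 273/4 ≈ 68.250)
d = 1347 (d = -3 - 9*15*(-10) = -3 - 135*(-10) = -3 + 1350 = 1347)
I = 1796/91 (I = 1347/(273/4) = 1347*(4/273) = 1796/91 ≈ 19.736)
I - 1*2830 = 1796/91 - 1*2830 = 1796/91 - 2830 = -255734/91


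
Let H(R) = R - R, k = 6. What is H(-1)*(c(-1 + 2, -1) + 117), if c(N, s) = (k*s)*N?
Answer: 0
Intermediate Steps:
c(N, s) = 6*N*s (c(N, s) = (6*s)*N = 6*N*s)
H(R) = 0
H(-1)*(c(-1 + 2, -1) + 117) = 0*(6*(-1 + 2)*(-1) + 117) = 0*(6*1*(-1) + 117) = 0*(-6 + 117) = 0*111 = 0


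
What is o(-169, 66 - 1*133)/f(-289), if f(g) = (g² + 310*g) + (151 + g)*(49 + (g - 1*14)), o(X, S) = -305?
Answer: -305/28983 ≈ -0.010523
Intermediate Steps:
f(g) = g² + 310*g + (35 + g)*(151 + g) (f(g) = (g² + 310*g) + (151 + g)*(49 + (g - 14)) = (g² + 310*g) + (151 + g)*(49 + (-14 + g)) = (g² + 310*g) + (151 + g)*(35 + g) = (g² + 310*g) + (35 + g)*(151 + g) = g² + 310*g + (35 + g)*(151 + g))
o(-169, 66 - 1*133)/f(-289) = -305/(5285 + 2*(-289)² + 496*(-289)) = -305/(5285 + 2*83521 - 143344) = -305/(5285 + 167042 - 143344) = -305/28983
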